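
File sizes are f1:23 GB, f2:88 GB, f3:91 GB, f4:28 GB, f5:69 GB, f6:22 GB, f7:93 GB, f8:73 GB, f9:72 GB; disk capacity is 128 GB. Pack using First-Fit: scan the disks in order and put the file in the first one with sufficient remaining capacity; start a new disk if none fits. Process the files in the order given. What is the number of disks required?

6 disks

disk 1: place f1 (23 GB), 105 GB left
disk 1: place f2 (88 GB), 17 GB left
disk 2: place f3 (91 GB), 37 GB left
disk 2: place f4 (28 GB), 9 GB left
disk 3: place f5 (69 GB), 59 GB left
disk 3: place f6 (22 GB), 37 GB left
disk 4: place f7 (93 GB), 35 GB left
disk 5: place f8 (73 GB), 55 GB left
disk 6: place f9 (72 GB), 56 GB left
Final disks: [23,88] [91,28] [69,22] [93] [73] [72].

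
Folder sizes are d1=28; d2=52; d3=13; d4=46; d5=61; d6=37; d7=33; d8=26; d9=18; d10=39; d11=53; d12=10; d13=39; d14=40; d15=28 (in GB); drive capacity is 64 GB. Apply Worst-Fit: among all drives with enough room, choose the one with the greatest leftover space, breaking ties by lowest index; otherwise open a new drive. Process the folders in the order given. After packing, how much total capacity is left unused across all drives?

181

d1 (28 GB) → drive 1 (remaining 36 GB)
d2 (52 GB) → drive 2 (remaining 12 GB)
d3 (13 GB) → drive 1 (remaining 23 GB)
d4 (46 GB) → drive 3 (remaining 18 GB)
d5 (61 GB) → drive 4 (remaining 3 GB)
d6 (37 GB) → drive 5 (remaining 27 GB)
d7 (33 GB) → drive 6 (remaining 31 GB)
d8 (26 GB) → drive 6 (remaining 5 GB)
d9 (18 GB) → drive 5 (remaining 9 GB)
d10 (39 GB) → drive 7 (remaining 25 GB)
d11 (53 GB) → drive 8 (remaining 11 GB)
d12 (10 GB) → drive 7 (remaining 15 GB)
d13 (39 GB) → drive 9 (remaining 25 GB)
d14 (40 GB) → drive 10 (remaining 24 GB)
d15 (28 GB) → drive 11 (remaining 36 GB)
11 drives × 64 GB = 704 GB; used 523 GB; unused 181 GB.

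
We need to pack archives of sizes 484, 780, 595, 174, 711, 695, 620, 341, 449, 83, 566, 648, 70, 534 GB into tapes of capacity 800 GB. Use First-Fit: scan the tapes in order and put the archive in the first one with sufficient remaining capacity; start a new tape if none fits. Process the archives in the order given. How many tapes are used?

tape 1: place 484 GB, 316 GB left
tape 2: place 780 GB, 20 GB left
tape 3: place 595 GB, 205 GB left
tape 1: place 174 GB, 142 GB left
tape 4: place 711 GB, 89 GB left
tape 5: place 695 GB, 105 GB left
tape 6: place 620 GB, 180 GB left
tape 7: place 341 GB, 459 GB left
tape 7: place 449 GB, 10 GB left
tape 1: place 83 GB, 59 GB left
tape 8: place 566 GB, 234 GB left
tape 9: place 648 GB, 152 GB left
tape 3: place 70 GB, 135 GB left
tape 10: place 534 GB, 266 GB left

10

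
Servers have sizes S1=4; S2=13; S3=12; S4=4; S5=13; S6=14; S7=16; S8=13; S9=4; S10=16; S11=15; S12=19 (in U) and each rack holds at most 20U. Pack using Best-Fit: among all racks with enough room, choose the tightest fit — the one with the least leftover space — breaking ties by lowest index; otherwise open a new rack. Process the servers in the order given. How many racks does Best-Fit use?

9 racks

Put S1 (4U) in rack 1; 16U remain.
Put S2 (13U) in rack 1; 3U remain.
Put S3 (12U) in rack 2; 8U remain.
Put S4 (4U) in rack 2; 4U remain.
Put S5 (13U) in rack 3; 7U remain.
Put S6 (14U) in rack 4; 6U remain.
Put S7 (16U) in rack 5; 4U remain.
Put S8 (13U) in rack 6; 7U remain.
Put S9 (4U) in rack 2; 0U remain.
Put S10 (16U) in rack 7; 4U remain.
Put S11 (15U) in rack 8; 5U remain.
Put S12 (19U) in rack 9; 1U remain.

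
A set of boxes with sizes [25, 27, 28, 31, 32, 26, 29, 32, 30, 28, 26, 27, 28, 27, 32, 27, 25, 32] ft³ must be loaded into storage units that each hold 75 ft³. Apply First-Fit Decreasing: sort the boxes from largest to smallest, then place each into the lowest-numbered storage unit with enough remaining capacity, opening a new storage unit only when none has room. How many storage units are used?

9

Sorted descending: 32, 32, 32, 32, 31, 30, 29, 28, 28, 28, 27, 27, 27, 27, 26, 26, 25, 25.
storage unit 1: place 32 ft³, 43 ft³ left
storage unit 1: place 32 ft³, 11 ft³ left
storage unit 2: place 32 ft³, 43 ft³ left
storage unit 2: place 32 ft³, 11 ft³ left
storage unit 3: place 31 ft³, 44 ft³ left
storage unit 3: place 30 ft³, 14 ft³ left
storage unit 4: place 29 ft³, 46 ft³ left
storage unit 4: place 28 ft³, 18 ft³ left
storage unit 5: place 28 ft³, 47 ft³ left
storage unit 5: place 28 ft³, 19 ft³ left
storage unit 6: place 27 ft³, 48 ft³ left
storage unit 6: place 27 ft³, 21 ft³ left
storage unit 7: place 27 ft³, 48 ft³ left
storage unit 7: place 27 ft³, 21 ft³ left
storage unit 8: place 26 ft³, 49 ft³ left
storage unit 8: place 26 ft³, 23 ft³ left
storage unit 9: place 25 ft³, 50 ft³ left
storage unit 9: place 25 ft³, 25 ft³ left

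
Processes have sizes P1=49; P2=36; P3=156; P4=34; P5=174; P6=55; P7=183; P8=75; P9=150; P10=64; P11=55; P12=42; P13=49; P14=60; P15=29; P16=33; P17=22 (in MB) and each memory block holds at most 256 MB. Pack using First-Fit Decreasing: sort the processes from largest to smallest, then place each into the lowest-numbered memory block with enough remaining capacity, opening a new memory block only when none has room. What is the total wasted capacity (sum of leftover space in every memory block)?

270

Sorted descending: 183, 174, 156, 150, 75, 64, 60, 55, 55, 49, 49, 42, 36, 34, 33, 29, 22.
Put 183 MB in memory block 1; 73 MB remain.
Put 174 MB in memory block 2; 82 MB remain.
Put 156 MB in memory block 3; 100 MB remain.
Put 150 MB in memory block 4; 106 MB remain.
Put 75 MB in memory block 2; 7 MB remain.
Put 64 MB in memory block 1; 9 MB remain.
Put 60 MB in memory block 3; 40 MB remain.
Put 55 MB in memory block 4; 51 MB remain.
Put 55 MB in memory block 5; 201 MB remain.
Put 49 MB in memory block 4; 2 MB remain.
Put 49 MB in memory block 5; 152 MB remain.
Put 42 MB in memory block 5; 110 MB remain.
Put 36 MB in memory block 3; 4 MB remain.
Put 34 MB in memory block 5; 76 MB remain.
Put 33 MB in memory block 5; 43 MB remain.
Put 29 MB in memory block 5; 14 MB remain.
Put 22 MB in memory block 6; 234 MB remain.
6 memory blocks × 256 MB = 1536 MB; used 1266 MB; unused 270 MB.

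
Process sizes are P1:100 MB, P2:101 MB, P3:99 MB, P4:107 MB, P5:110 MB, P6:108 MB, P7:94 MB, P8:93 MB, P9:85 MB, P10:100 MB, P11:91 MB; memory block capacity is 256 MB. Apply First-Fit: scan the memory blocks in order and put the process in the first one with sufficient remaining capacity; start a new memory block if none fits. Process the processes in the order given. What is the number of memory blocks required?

6 memory blocks

Put P1 (100 MB) in memory block 1; 156 MB remain.
Put P2 (101 MB) in memory block 1; 55 MB remain.
Put P3 (99 MB) in memory block 2; 157 MB remain.
Put P4 (107 MB) in memory block 2; 50 MB remain.
Put P5 (110 MB) in memory block 3; 146 MB remain.
Put P6 (108 MB) in memory block 3; 38 MB remain.
Put P7 (94 MB) in memory block 4; 162 MB remain.
Put P8 (93 MB) in memory block 4; 69 MB remain.
Put P9 (85 MB) in memory block 5; 171 MB remain.
Put P10 (100 MB) in memory block 5; 71 MB remain.
Put P11 (91 MB) in memory block 6; 165 MB remain.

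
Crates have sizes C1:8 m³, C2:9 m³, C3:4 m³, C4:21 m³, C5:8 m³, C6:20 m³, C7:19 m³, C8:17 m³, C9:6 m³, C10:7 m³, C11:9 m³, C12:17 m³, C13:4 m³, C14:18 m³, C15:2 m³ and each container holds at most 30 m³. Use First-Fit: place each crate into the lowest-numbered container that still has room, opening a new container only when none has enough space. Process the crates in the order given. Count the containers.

7 containers

container 1: place C1 (8 m³), 22 m³ left
container 1: place C2 (9 m³), 13 m³ left
container 1: place C3 (4 m³), 9 m³ left
container 2: place C4 (21 m³), 9 m³ left
container 1: place C5 (8 m³), 1 m³ left
container 3: place C6 (20 m³), 10 m³ left
container 4: place C7 (19 m³), 11 m³ left
container 5: place C8 (17 m³), 13 m³ left
container 2: place C9 (6 m³), 3 m³ left
container 3: place C10 (7 m³), 3 m³ left
container 4: place C11 (9 m³), 2 m³ left
container 6: place C12 (17 m³), 13 m³ left
container 5: place C13 (4 m³), 9 m³ left
container 7: place C14 (18 m³), 12 m³ left
container 2: place C15 (2 m³), 1 m³ left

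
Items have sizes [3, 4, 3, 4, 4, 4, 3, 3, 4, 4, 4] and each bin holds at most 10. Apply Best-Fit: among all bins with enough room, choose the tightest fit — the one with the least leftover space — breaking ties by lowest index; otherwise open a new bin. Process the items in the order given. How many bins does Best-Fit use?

5 bins

bin 1: place 3, 7 left
bin 1: place 4, 3 left
bin 1: place 3, 0 left
bin 2: place 4, 6 left
bin 2: place 4, 2 left
bin 3: place 4, 6 left
bin 3: place 3, 3 left
bin 3: place 3, 0 left
bin 4: place 4, 6 left
bin 4: place 4, 2 left
bin 5: place 4, 6 left
Final bins: [3,4,3] [4,4] [4,3,3] [4,4] [4].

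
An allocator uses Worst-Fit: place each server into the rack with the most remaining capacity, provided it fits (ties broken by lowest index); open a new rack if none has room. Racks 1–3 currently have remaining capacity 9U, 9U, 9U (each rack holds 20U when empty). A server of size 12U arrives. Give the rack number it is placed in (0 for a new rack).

0

No rack has ≥ 12U free, so a new rack is opened.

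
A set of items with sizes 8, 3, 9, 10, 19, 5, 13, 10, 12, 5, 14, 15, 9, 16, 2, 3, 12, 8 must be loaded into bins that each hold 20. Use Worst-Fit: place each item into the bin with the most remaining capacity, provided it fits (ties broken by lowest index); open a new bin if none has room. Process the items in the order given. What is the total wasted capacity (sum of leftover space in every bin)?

bin 1: place 8, 12 left
bin 1: place 3, 9 left
bin 1: place 9, 0 left
bin 2: place 10, 10 left
bin 3: place 19, 1 left
bin 2: place 5, 5 left
bin 4: place 13, 7 left
bin 5: place 10, 10 left
bin 6: place 12, 8 left
bin 5: place 5, 5 left
bin 7: place 14, 6 left
bin 8: place 15, 5 left
bin 9: place 9, 11 left
bin 10: place 16, 4 left
bin 9: place 2, 9 left
bin 9: place 3, 6 left
bin 11: place 12, 8 left
bin 6: place 8, 0 left
11 bins × 20 = 220; used 173; unused 47.

47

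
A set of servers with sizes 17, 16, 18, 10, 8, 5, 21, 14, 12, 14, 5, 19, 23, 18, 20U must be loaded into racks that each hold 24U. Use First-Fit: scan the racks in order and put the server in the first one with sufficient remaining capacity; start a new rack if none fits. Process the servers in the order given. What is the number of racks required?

rack 1: place 17U, 7U left
rack 2: place 16U, 8U left
rack 3: place 18U, 6U left
rack 4: place 10U, 14U left
rack 2: place 8U, 0U left
rack 1: place 5U, 2U left
rack 5: place 21U, 3U left
rack 4: place 14U, 0U left
rack 6: place 12U, 12U left
rack 7: place 14U, 10U left
rack 3: place 5U, 1U left
rack 8: place 19U, 5U left
rack 9: place 23U, 1U left
rack 10: place 18U, 6U left
rack 11: place 20U, 4U left

11 racks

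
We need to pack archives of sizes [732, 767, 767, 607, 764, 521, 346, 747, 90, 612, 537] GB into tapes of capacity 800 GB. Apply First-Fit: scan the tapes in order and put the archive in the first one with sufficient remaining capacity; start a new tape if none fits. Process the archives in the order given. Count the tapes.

tape 1: place 732 GB, 68 GB left
tape 2: place 767 GB, 33 GB left
tape 3: place 767 GB, 33 GB left
tape 4: place 607 GB, 193 GB left
tape 5: place 764 GB, 36 GB left
tape 6: place 521 GB, 279 GB left
tape 7: place 346 GB, 454 GB left
tape 8: place 747 GB, 53 GB left
tape 4: place 90 GB, 103 GB left
tape 9: place 612 GB, 188 GB left
tape 10: place 537 GB, 263 GB left
Final tapes: [732] [767] [767] [607,90] [764] [521] [346] [747] [612] [537].

10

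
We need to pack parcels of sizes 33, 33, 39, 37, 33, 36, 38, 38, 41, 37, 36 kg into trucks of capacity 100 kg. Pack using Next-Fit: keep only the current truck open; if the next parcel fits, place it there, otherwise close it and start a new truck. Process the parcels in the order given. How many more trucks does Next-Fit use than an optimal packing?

Next-Fit: [33,33] [39,37] [33,36] [38,38] [41,37] [36] → 6 trucks.
Total size 401 kg; any packing needs at least ⌈401/100⌉ = 5 trucks.
An optimal packing achieves that bound: [41,39] [38,38] [37,37] [36,36] [33,33,33] → 5 trucks.
Excess: 6 − 5 = 1.

1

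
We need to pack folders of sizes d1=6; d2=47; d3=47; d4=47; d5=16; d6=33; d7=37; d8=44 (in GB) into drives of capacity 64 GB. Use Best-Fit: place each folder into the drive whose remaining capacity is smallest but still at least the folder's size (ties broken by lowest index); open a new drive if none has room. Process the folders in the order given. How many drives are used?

d1 (6 GB) → drive 1 (remaining 58 GB)
d2 (47 GB) → drive 1 (remaining 11 GB)
d3 (47 GB) → drive 2 (remaining 17 GB)
d4 (47 GB) → drive 3 (remaining 17 GB)
d5 (16 GB) → drive 2 (remaining 1 GB)
d6 (33 GB) → drive 4 (remaining 31 GB)
d7 (37 GB) → drive 5 (remaining 27 GB)
d8 (44 GB) → drive 6 (remaining 20 GB)

6 drives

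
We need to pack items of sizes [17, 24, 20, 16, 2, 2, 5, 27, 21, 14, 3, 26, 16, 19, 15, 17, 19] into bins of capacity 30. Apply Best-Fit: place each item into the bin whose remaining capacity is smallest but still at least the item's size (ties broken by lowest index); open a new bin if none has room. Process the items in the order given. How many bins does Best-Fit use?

12 bins

17 → bin 1 (remaining 13)
24 → bin 2 (remaining 6)
20 → bin 3 (remaining 10)
16 → bin 4 (remaining 14)
2 → bin 2 (remaining 4)
2 → bin 2 (remaining 2)
5 → bin 3 (remaining 5)
27 → bin 5 (remaining 3)
21 → bin 6 (remaining 9)
14 → bin 4 (remaining 0)
3 → bin 5 (remaining 0)
26 → bin 7 (remaining 4)
16 → bin 8 (remaining 14)
19 → bin 9 (remaining 11)
15 → bin 10 (remaining 15)
17 → bin 11 (remaining 13)
19 → bin 12 (remaining 11)
Final bins: [17] [24,2,2] [20,5] [16,14] [27,3] [21] [26] [16] [19] [15] [17] [19].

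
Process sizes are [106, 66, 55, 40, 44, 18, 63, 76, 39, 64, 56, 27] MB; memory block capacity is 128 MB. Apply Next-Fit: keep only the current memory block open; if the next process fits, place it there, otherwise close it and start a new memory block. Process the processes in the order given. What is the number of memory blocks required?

106 MB → memory block 1 (remaining 22 MB)
66 MB → memory block 2 (remaining 62 MB)
55 MB → memory block 2 (remaining 7 MB)
40 MB → memory block 3 (remaining 88 MB)
44 MB → memory block 3 (remaining 44 MB)
18 MB → memory block 3 (remaining 26 MB)
63 MB → memory block 4 (remaining 65 MB)
76 MB → memory block 5 (remaining 52 MB)
39 MB → memory block 5 (remaining 13 MB)
64 MB → memory block 6 (remaining 64 MB)
56 MB → memory block 6 (remaining 8 MB)
27 MB → memory block 7 (remaining 101 MB)
Final memory blocks: [106] [66,55] [40,44,18] [63] [76,39] [64,56] [27].

7 memory blocks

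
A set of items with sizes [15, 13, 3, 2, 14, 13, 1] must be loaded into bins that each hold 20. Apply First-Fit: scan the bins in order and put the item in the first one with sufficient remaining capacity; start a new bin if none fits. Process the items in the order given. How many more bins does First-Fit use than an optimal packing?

First-Fit: [15,3,2] [13,1] [14] [13] → 4 bins.
Total size 61; any packing needs at least ⌈61/20⌉ = 4 bins.
So 4 is already optimal.

0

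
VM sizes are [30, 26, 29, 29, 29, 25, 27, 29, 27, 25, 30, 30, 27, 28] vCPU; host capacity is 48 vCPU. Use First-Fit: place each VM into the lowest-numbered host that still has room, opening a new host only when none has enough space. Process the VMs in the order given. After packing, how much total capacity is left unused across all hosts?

30 vCPU → host 1 (remaining 18 vCPU)
26 vCPU → host 2 (remaining 22 vCPU)
29 vCPU → host 3 (remaining 19 vCPU)
29 vCPU → host 4 (remaining 19 vCPU)
29 vCPU → host 5 (remaining 19 vCPU)
25 vCPU → host 6 (remaining 23 vCPU)
27 vCPU → host 7 (remaining 21 vCPU)
29 vCPU → host 8 (remaining 19 vCPU)
27 vCPU → host 9 (remaining 21 vCPU)
25 vCPU → host 10 (remaining 23 vCPU)
30 vCPU → host 11 (remaining 18 vCPU)
30 vCPU → host 12 (remaining 18 vCPU)
27 vCPU → host 13 (remaining 21 vCPU)
28 vCPU → host 14 (remaining 20 vCPU)
14 hosts × 48 vCPU = 672 vCPU; used 391 vCPU; unused 281 vCPU.

281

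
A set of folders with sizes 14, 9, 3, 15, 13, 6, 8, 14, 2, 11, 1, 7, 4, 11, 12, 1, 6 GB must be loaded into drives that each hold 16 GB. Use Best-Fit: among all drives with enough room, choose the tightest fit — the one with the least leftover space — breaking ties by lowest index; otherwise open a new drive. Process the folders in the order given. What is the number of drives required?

10 drives

drive 1: place 14 GB, 2 GB left
drive 2: place 9 GB, 7 GB left
drive 2: place 3 GB, 4 GB left
drive 3: place 15 GB, 1 GB left
drive 4: place 13 GB, 3 GB left
drive 5: place 6 GB, 10 GB left
drive 5: place 8 GB, 2 GB left
drive 6: place 14 GB, 2 GB left
drive 1: place 2 GB, 0 GB left
drive 7: place 11 GB, 5 GB left
drive 3: place 1 GB, 0 GB left
drive 8: place 7 GB, 9 GB left
drive 2: place 4 GB, 0 GB left
drive 9: place 11 GB, 5 GB left
drive 10: place 12 GB, 4 GB left
drive 5: place 1 GB, 1 GB left
drive 8: place 6 GB, 3 GB left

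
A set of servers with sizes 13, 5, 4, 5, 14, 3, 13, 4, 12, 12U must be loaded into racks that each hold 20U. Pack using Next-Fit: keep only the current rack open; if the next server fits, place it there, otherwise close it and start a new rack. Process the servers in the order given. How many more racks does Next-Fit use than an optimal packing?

1

Next-Fit: [13,5] [4,5] [14,3] [13,4] [12] [12] → 6 racks.
Total size 85U; any packing needs at least ⌈85/20⌉ = 5 racks.
An optimal packing achieves that bound: [14,5] [13,5] [13,4,3] [12,4] [12] → 5 racks.
Excess: 6 − 5 = 1.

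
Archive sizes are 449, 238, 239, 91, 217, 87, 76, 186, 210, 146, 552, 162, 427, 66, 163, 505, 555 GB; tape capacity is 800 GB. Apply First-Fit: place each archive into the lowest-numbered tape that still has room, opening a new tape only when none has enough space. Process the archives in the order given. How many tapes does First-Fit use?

7

tape 1: place 449 GB, 351 GB left
tape 1: place 238 GB, 113 GB left
tape 2: place 239 GB, 561 GB left
tape 1: place 91 GB, 22 GB left
tape 2: place 217 GB, 344 GB left
tape 2: place 87 GB, 257 GB left
tape 2: place 76 GB, 181 GB left
tape 3: place 186 GB, 614 GB left
tape 3: place 210 GB, 404 GB left
tape 2: place 146 GB, 35 GB left
tape 4: place 552 GB, 248 GB left
tape 3: place 162 GB, 242 GB left
tape 5: place 427 GB, 373 GB left
tape 3: place 66 GB, 176 GB left
tape 3: place 163 GB, 13 GB left
tape 6: place 505 GB, 295 GB left
tape 7: place 555 GB, 245 GB left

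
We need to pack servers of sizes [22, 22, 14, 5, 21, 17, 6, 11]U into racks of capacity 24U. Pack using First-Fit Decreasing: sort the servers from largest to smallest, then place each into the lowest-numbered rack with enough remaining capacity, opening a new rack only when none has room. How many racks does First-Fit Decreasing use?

6 racks

Sorted descending: 22, 22, 21, 17, 14, 11, 6, 5.
22U → rack 1 (remaining 2U)
22U → rack 2 (remaining 2U)
21U → rack 3 (remaining 3U)
17U → rack 4 (remaining 7U)
14U → rack 5 (remaining 10U)
11U → rack 6 (remaining 13U)
6U → rack 4 (remaining 1U)
5U → rack 5 (remaining 5U)
Final racks: [22] [22] [21] [17,6] [14,5] [11].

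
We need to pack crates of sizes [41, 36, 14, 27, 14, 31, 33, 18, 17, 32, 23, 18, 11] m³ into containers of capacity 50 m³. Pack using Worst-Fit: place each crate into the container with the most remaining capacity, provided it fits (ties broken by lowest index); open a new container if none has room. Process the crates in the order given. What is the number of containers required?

7 containers

container 1: place 41 m³, 9 m³ left
container 2: place 36 m³, 14 m³ left
container 2: place 14 m³, 0 m³ left
container 3: place 27 m³, 23 m³ left
container 3: place 14 m³, 9 m³ left
container 4: place 31 m³, 19 m³ left
container 5: place 33 m³, 17 m³ left
container 4: place 18 m³, 1 m³ left
container 5: place 17 m³, 0 m³ left
container 6: place 32 m³, 18 m³ left
container 7: place 23 m³, 27 m³ left
container 7: place 18 m³, 9 m³ left
container 6: place 11 m³, 7 m³ left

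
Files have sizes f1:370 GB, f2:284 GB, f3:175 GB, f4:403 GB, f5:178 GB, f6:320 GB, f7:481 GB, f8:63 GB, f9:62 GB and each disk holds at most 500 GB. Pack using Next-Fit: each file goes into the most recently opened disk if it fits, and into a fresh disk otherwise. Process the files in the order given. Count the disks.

6 disks

Put f1 (370 GB) in disk 1; 130 GB remain.
Put f2 (284 GB) in disk 2; 216 GB remain.
Put f3 (175 GB) in disk 2; 41 GB remain.
Put f4 (403 GB) in disk 3; 97 GB remain.
Put f5 (178 GB) in disk 4; 322 GB remain.
Put f6 (320 GB) in disk 4; 2 GB remain.
Put f7 (481 GB) in disk 5; 19 GB remain.
Put f8 (63 GB) in disk 6; 437 GB remain.
Put f9 (62 GB) in disk 6; 375 GB remain.
Final disks: [370] [284,175] [403] [178,320] [481] [63,62].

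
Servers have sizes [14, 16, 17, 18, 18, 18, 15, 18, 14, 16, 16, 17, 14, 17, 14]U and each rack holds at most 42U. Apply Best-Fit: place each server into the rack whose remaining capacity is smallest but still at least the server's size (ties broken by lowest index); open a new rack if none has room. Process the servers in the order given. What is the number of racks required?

8 racks

Put 14U in rack 1; 28U remain.
Put 16U in rack 1; 12U remain.
Put 17U in rack 2; 25U remain.
Put 18U in rack 2; 7U remain.
Put 18U in rack 3; 24U remain.
Put 18U in rack 3; 6U remain.
Put 15U in rack 4; 27U remain.
Put 18U in rack 4; 9U remain.
Put 14U in rack 5; 28U remain.
Put 16U in rack 5; 12U remain.
Put 16U in rack 6; 26U remain.
Put 17U in rack 6; 9U remain.
Put 14U in rack 7; 28U remain.
Put 17U in rack 7; 11U remain.
Put 14U in rack 8; 28U remain.
Final racks: [14,16] [17,18] [18,18] [15,18] [14,16] [16,17] [14,17] [14].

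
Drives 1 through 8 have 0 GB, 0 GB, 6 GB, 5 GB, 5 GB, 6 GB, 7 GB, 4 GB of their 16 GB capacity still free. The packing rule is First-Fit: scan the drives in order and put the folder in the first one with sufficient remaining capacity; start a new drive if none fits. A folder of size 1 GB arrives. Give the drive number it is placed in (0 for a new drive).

Drives with room: drive 3 (6 GB), drive 4 (5 GB), drive 5 (5 GB), drive 6 (6 GB), drive 7 (7 GB), drive 8 (4 GB).
The first with room is drive 3.

3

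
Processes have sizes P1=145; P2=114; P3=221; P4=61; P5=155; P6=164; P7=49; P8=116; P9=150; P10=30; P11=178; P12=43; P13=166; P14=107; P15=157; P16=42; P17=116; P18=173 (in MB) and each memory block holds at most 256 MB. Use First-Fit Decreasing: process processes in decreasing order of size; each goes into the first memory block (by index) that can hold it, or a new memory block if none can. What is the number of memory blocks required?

11

Sorted descending: 221, 178, 173, 166, 164, 157, 155, 150, 145, 116, 116, 114, 107, 61, 49, 43, 42, 30.
memory block 1: place 221 MB, 35 MB left
memory block 2: place 178 MB, 78 MB left
memory block 3: place 173 MB, 83 MB left
memory block 4: place 166 MB, 90 MB left
memory block 5: place 164 MB, 92 MB left
memory block 6: place 157 MB, 99 MB left
memory block 7: place 155 MB, 101 MB left
memory block 8: place 150 MB, 106 MB left
memory block 9: place 145 MB, 111 MB left
memory block 10: place 116 MB, 140 MB left
memory block 10: place 116 MB, 24 MB left
memory block 11: place 114 MB, 142 MB left
memory block 9: place 107 MB, 4 MB left
memory block 2: place 61 MB, 17 MB left
memory block 3: place 49 MB, 34 MB left
memory block 4: place 43 MB, 47 MB left
memory block 4: place 42 MB, 5 MB left
memory block 1: place 30 MB, 5 MB left
Final memory blocks: [221,30] [178,61] [173,49] [166,43,42] [164] [157] [155] [150] [145,107] [116,116] [114].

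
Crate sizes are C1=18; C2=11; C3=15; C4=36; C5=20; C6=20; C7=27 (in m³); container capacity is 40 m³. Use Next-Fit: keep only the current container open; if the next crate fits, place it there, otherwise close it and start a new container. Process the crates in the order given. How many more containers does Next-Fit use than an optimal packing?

1

Next-Fit: [18,11] [15] [36] [20,20] [27] → 5 containers.
Total size 147 m³; any packing needs at least ⌈147/40⌉ = 4 containers.
An optimal packing achieves that bound: [36] [27,11] [20,20] [18,15] → 4 containers.
Excess: 5 − 4 = 1.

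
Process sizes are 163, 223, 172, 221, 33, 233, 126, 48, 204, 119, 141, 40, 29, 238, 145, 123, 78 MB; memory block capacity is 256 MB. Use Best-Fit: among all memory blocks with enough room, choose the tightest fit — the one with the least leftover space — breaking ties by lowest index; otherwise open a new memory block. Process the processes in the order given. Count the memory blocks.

11 memory blocks

Put 163 MB in memory block 1; 93 MB remain.
Put 223 MB in memory block 2; 33 MB remain.
Put 172 MB in memory block 3; 84 MB remain.
Put 221 MB in memory block 4; 35 MB remain.
Put 33 MB in memory block 2; 0 MB remain.
Put 233 MB in memory block 5; 23 MB remain.
Put 126 MB in memory block 6; 130 MB remain.
Put 48 MB in memory block 3; 36 MB remain.
Put 204 MB in memory block 7; 52 MB remain.
Put 119 MB in memory block 6; 11 MB remain.
Put 141 MB in memory block 8; 115 MB remain.
Put 40 MB in memory block 7; 12 MB remain.
Put 29 MB in memory block 4; 6 MB remain.
Put 238 MB in memory block 9; 18 MB remain.
Put 145 MB in memory block 10; 111 MB remain.
Put 123 MB in memory block 11; 133 MB remain.
Put 78 MB in memory block 1; 15 MB remain.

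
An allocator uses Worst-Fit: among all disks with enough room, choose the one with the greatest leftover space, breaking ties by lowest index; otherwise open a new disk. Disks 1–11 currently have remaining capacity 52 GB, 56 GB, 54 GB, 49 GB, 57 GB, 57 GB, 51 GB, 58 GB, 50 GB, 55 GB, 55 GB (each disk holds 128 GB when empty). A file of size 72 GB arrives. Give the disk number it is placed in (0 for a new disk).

No disk has ≥ 72 GB free, so a new disk is opened.

0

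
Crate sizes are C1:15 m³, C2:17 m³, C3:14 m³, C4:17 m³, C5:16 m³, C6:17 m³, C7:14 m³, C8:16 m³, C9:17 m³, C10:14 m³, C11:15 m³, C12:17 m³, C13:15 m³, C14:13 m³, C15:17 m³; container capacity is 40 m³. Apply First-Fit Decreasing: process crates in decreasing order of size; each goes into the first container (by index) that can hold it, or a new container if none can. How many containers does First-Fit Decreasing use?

Sorted descending: 17, 17, 17, 17, 17, 17, 16, 16, 15, 15, 15, 14, 14, 14, 13.
Put 17 m³ in container 1; 23 m³ remain.
Put 17 m³ in container 1; 6 m³ remain.
Put 17 m³ in container 2; 23 m³ remain.
Put 17 m³ in container 2; 6 m³ remain.
Put 17 m³ in container 3; 23 m³ remain.
Put 17 m³ in container 3; 6 m³ remain.
Put 16 m³ in container 4; 24 m³ remain.
Put 16 m³ in container 4; 8 m³ remain.
Put 15 m³ in container 5; 25 m³ remain.
Put 15 m³ in container 5; 10 m³ remain.
Put 15 m³ in container 6; 25 m³ remain.
Put 14 m³ in container 6; 11 m³ remain.
Put 14 m³ in container 7; 26 m³ remain.
Put 14 m³ in container 7; 12 m³ remain.
Put 13 m³ in container 8; 27 m³ remain.

8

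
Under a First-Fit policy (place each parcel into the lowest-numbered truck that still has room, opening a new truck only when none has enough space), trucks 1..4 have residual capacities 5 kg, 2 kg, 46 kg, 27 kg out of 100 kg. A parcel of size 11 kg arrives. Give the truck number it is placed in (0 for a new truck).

3

Trucks with room: truck 3 (46 kg), truck 4 (27 kg).
The first with room is truck 3.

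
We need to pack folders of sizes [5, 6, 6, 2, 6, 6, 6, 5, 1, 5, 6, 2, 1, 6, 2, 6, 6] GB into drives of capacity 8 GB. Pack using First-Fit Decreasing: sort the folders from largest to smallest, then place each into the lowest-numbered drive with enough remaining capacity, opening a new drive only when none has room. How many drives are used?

Sorted descending: 6, 6, 6, 6, 6, 6, 6, 6, 6, 5, 5, 5, 2, 2, 2, 1, 1.
6 GB → drive 1 (remaining 2 GB)
6 GB → drive 2 (remaining 2 GB)
6 GB → drive 3 (remaining 2 GB)
6 GB → drive 4 (remaining 2 GB)
6 GB → drive 5 (remaining 2 GB)
6 GB → drive 6 (remaining 2 GB)
6 GB → drive 7 (remaining 2 GB)
6 GB → drive 8 (remaining 2 GB)
6 GB → drive 9 (remaining 2 GB)
5 GB → drive 10 (remaining 3 GB)
5 GB → drive 11 (remaining 3 GB)
5 GB → drive 12 (remaining 3 GB)
2 GB → drive 1 (remaining 0 GB)
2 GB → drive 2 (remaining 0 GB)
2 GB → drive 3 (remaining 0 GB)
1 GB → drive 4 (remaining 1 GB)
1 GB → drive 4 (remaining 0 GB)

12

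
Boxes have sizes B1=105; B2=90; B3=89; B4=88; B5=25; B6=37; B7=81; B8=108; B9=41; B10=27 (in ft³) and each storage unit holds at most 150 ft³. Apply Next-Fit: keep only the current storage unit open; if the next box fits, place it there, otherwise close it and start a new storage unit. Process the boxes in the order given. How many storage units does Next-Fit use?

7

B1 (105 ft³) → storage unit 1 (remaining 45 ft³)
B2 (90 ft³) → storage unit 2 (remaining 60 ft³)
B3 (89 ft³) → storage unit 3 (remaining 61 ft³)
B4 (88 ft³) → storage unit 4 (remaining 62 ft³)
B5 (25 ft³) → storage unit 4 (remaining 37 ft³)
B6 (37 ft³) → storage unit 4 (remaining 0 ft³)
B7 (81 ft³) → storage unit 5 (remaining 69 ft³)
B8 (108 ft³) → storage unit 6 (remaining 42 ft³)
B9 (41 ft³) → storage unit 6 (remaining 1 ft³)
B10 (27 ft³) → storage unit 7 (remaining 123 ft³)
Final storage units: [105] [90] [89] [88,25,37] [81] [108,41] [27].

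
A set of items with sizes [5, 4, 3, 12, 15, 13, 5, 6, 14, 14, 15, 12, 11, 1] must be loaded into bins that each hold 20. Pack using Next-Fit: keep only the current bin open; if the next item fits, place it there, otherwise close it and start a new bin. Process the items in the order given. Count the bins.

9

bin 1: place 5, 15 left
bin 1: place 4, 11 left
bin 1: place 3, 8 left
bin 2: place 12, 8 left
bin 3: place 15, 5 left
bin 4: place 13, 7 left
bin 4: place 5, 2 left
bin 5: place 6, 14 left
bin 5: place 14, 0 left
bin 6: place 14, 6 left
bin 7: place 15, 5 left
bin 8: place 12, 8 left
bin 9: place 11, 9 left
bin 9: place 1, 8 left
Final bins: [5,4,3] [12] [15] [13,5] [6,14] [14] [15] [12] [11,1].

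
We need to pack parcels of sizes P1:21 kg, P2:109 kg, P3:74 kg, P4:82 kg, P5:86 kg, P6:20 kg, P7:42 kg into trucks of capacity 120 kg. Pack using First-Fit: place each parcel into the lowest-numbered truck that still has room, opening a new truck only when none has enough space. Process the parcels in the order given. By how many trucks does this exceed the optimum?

First-Fit: [21,74,20] [109] [82] [86] [42] → 5 trucks.
Total size 434 kg; any packing needs at least ⌈434/120⌉ = 4 trucks.
An optimal packing achieves that bound: [109] [86,21] [82,20] [74,42] → 4 trucks.
Excess: 5 − 4 = 1.

1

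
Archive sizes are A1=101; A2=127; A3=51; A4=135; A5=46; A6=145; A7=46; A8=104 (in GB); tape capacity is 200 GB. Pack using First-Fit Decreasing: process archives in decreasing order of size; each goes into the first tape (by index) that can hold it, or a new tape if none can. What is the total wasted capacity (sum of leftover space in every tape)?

245

Sorted descending: 145, 135, 127, 104, 101, 51, 46, 46.
145 GB → tape 1 (remaining 55 GB)
135 GB → tape 2 (remaining 65 GB)
127 GB → tape 3 (remaining 73 GB)
104 GB → tape 4 (remaining 96 GB)
101 GB → tape 5 (remaining 99 GB)
51 GB → tape 1 (remaining 4 GB)
46 GB → tape 2 (remaining 19 GB)
46 GB → tape 3 (remaining 27 GB)
5 tapes × 200 GB = 1000 GB; used 755 GB; unused 245 GB.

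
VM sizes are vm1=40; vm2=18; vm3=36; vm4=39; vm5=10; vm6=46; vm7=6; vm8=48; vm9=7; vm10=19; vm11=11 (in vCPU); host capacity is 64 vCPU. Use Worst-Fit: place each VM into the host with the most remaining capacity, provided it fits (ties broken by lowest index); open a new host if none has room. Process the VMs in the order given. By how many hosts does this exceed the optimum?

Worst-Fit: [40,18] [36,10] [39,6,7] [46] [48] [19,11] → 6 hosts.
Total size 280 vCPU; any packing needs at least ⌈280/64⌉ = 5 hosts.
An optimal packing achieves that bound: [48,11] [46,18] [40,19] [39,10,7,6] [36] → 5 hosts.
Excess: 6 − 5 = 1.

1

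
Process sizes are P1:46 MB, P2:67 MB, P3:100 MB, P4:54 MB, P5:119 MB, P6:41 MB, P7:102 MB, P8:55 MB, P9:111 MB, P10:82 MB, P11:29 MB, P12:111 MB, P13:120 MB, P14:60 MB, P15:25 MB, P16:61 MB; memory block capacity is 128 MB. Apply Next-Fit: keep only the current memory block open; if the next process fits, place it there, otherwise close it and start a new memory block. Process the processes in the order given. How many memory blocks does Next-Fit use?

memory block 1: place P1 (46 MB), 82 MB left
memory block 1: place P2 (67 MB), 15 MB left
memory block 2: place P3 (100 MB), 28 MB left
memory block 3: place P4 (54 MB), 74 MB left
memory block 4: place P5 (119 MB), 9 MB left
memory block 5: place P6 (41 MB), 87 MB left
memory block 6: place P7 (102 MB), 26 MB left
memory block 7: place P8 (55 MB), 73 MB left
memory block 8: place P9 (111 MB), 17 MB left
memory block 9: place P10 (82 MB), 46 MB left
memory block 9: place P11 (29 MB), 17 MB left
memory block 10: place P12 (111 MB), 17 MB left
memory block 11: place P13 (120 MB), 8 MB left
memory block 12: place P14 (60 MB), 68 MB left
memory block 12: place P15 (25 MB), 43 MB left
memory block 13: place P16 (61 MB), 67 MB left
Final memory blocks: [46,67] [100] [54] [119] [41] [102] [55] [111] [82,29] [111] [120] [60,25] [61].

13 memory blocks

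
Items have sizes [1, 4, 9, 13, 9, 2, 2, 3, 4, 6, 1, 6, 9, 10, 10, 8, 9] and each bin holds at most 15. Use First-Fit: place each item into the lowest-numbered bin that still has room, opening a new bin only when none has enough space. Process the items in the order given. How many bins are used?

9 bins

Put 1 in bin 1; 14 remain.
Put 4 in bin 1; 10 remain.
Put 9 in bin 1; 1 remain.
Put 13 in bin 2; 2 remain.
Put 9 in bin 3; 6 remain.
Put 2 in bin 2; 0 remain.
Put 2 in bin 3; 4 remain.
Put 3 in bin 3; 1 remain.
Put 4 in bin 4; 11 remain.
Put 6 in bin 4; 5 remain.
Put 1 in bin 1; 0 remain.
Put 6 in bin 5; 9 remain.
Put 9 in bin 5; 0 remain.
Put 10 in bin 6; 5 remain.
Put 10 in bin 7; 5 remain.
Put 8 in bin 8; 7 remain.
Put 9 in bin 9; 6 remain.
Final bins: [1,4,9,1] [13,2] [9,2,3] [4,6] [6,9] [10] [10] [8] [9].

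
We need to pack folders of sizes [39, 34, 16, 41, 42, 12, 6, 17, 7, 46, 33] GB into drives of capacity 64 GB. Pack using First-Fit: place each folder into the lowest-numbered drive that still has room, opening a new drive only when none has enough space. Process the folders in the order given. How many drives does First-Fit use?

drive 1: place 39 GB, 25 GB left
drive 2: place 34 GB, 30 GB left
drive 1: place 16 GB, 9 GB left
drive 3: place 41 GB, 23 GB left
drive 4: place 42 GB, 22 GB left
drive 2: place 12 GB, 18 GB left
drive 1: place 6 GB, 3 GB left
drive 2: place 17 GB, 1 GB left
drive 3: place 7 GB, 16 GB left
drive 5: place 46 GB, 18 GB left
drive 6: place 33 GB, 31 GB left
Final drives: [39,16,6] [34,12,17] [41,7] [42] [46] [33].

6 drives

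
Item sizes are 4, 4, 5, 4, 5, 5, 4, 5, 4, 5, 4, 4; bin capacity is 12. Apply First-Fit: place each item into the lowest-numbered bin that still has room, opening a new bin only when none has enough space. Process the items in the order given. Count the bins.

4 → bin 1 (remaining 8)
4 → bin 1 (remaining 4)
5 → bin 2 (remaining 7)
4 → bin 1 (remaining 0)
5 → bin 2 (remaining 2)
5 → bin 3 (remaining 7)
4 → bin 3 (remaining 3)
5 → bin 4 (remaining 7)
4 → bin 4 (remaining 3)
5 → bin 5 (remaining 7)
4 → bin 5 (remaining 3)
4 → bin 6 (remaining 8)

6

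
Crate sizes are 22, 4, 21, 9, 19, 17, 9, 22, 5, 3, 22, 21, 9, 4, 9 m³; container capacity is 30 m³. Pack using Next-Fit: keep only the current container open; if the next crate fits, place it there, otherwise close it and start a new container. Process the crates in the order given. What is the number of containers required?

8

22 m³ → container 1 (remaining 8 m³)
4 m³ → container 1 (remaining 4 m³)
21 m³ → container 2 (remaining 9 m³)
9 m³ → container 2 (remaining 0 m³)
19 m³ → container 3 (remaining 11 m³)
17 m³ → container 4 (remaining 13 m³)
9 m³ → container 4 (remaining 4 m³)
22 m³ → container 5 (remaining 8 m³)
5 m³ → container 5 (remaining 3 m³)
3 m³ → container 5 (remaining 0 m³)
22 m³ → container 6 (remaining 8 m³)
21 m³ → container 7 (remaining 9 m³)
9 m³ → container 7 (remaining 0 m³)
4 m³ → container 8 (remaining 26 m³)
9 m³ → container 8 (remaining 17 m³)
Final containers: [22,4] [21,9] [19] [17,9] [22,5,3] [22] [21,9] [4,9].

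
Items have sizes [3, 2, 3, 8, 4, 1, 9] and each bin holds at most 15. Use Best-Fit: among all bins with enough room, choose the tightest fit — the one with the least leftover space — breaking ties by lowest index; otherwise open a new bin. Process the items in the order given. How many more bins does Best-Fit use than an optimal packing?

Best-Fit: [3,2,3,4,1] [8] [9] → 3 bins.
Total size 30; any packing needs at least ⌈30/15⌉ = 2 bins.
An optimal packing achieves that bound: [9,4,2] [8,3,3,1] → 2 bins.
Excess: 3 − 2 = 1.

1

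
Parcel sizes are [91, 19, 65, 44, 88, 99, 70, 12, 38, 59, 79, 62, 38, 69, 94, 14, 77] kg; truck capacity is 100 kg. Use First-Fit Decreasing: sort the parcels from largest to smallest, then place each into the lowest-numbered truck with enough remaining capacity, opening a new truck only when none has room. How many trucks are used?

12

Sorted descending: 99, 94, 91, 88, 79, 77, 70, 69, 65, 62, 59, 44, 38, 38, 19, 14, 12.
Put 99 kg in truck 1; 1 kg remain.
Put 94 kg in truck 2; 6 kg remain.
Put 91 kg in truck 3; 9 kg remain.
Put 88 kg in truck 4; 12 kg remain.
Put 79 kg in truck 5; 21 kg remain.
Put 77 kg in truck 6; 23 kg remain.
Put 70 kg in truck 7; 30 kg remain.
Put 69 kg in truck 8; 31 kg remain.
Put 65 kg in truck 9; 35 kg remain.
Put 62 kg in truck 10; 38 kg remain.
Put 59 kg in truck 11; 41 kg remain.
Put 44 kg in truck 12; 56 kg remain.
Put 38 kg in truck 10; 0 kg remain.
Put 38 kg in truck 11; 3 kg remain.
Put 19 kg in truck 5; 2 kg remain.
Put 14 kg in truck 6; 9 kg remain.
Put 12 kg in truck 4; 0 kg remain.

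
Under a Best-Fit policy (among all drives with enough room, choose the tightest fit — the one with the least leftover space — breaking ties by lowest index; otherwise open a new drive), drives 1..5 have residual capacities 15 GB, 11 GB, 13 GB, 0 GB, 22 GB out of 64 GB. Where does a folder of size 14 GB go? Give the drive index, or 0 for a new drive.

1

Drives with room: drive 1 (15 GB), drive 5 (22 GB).
Tightest fit is drive 1 with 15 GB free.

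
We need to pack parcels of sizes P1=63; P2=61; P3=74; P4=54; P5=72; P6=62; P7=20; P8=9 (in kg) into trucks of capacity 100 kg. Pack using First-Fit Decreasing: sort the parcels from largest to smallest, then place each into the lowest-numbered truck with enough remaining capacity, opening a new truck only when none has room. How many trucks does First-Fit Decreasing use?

6

Sorted descending: 74, 72, 63, 62, 61, 54, 20, 9.
74 kg → truck 1 (remaining 26 kg)
72 kg → truck 2 (remaining 28 kg)
63 kg → truck 3 (remaining 37 kg)
62 kg → truck 4 (remaining 38 kg)
61 kg → truck 5 (remaining 39 kg)
54 kg → truck 6 (remaining 46 kg)
20 kg → truck 1 (remaining 6 kg)
9 kg → truck 2 (remaining 19 kg)
Final trucks: [74,20] [72,9] [63] [62] [61] [54].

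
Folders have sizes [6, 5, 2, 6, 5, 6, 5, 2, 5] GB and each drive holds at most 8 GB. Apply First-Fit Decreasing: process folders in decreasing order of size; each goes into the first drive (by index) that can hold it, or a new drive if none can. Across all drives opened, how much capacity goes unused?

Sorted descending: 6, 6, 6, 5, 5, 5, 5, 2, 2.
Put 6 GB in drive 1; 2 GB remain.
Put 6 GB in drive 2; 2 GB remain.
Put 6 GB in drive 3; 2 GB remain.
Put 5 GB in drive 4; 3 GB remain.
Put 5 GB in drive 5; 3 GB remain.
Put 5 GB in drive 6; 3 GB remain.
Put 5 GB in drive 7; 3 GB remain.
Put 2 GB in drive 1; 0 GB remain.
Put 2 GB in drive 2; 0 GB remain.
7 drives × 8 GB = 56 GB; used 42 GB; unused 14 GB.

14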